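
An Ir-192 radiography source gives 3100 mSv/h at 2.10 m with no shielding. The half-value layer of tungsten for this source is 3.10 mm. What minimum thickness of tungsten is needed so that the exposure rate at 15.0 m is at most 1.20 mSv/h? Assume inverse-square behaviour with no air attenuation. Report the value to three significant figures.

At 15.0 m, distance alone gives 3100 × (2.10/15.0)² = 3100 × 0.01960 = 60.76 mSv/h.
Further attenuation needed: 60.76/1.20 = 50.63.
n = log₂(50.63) = 5.662 half-value layers.
Thickness = 5.662 × 3.10 mm = 17.55 mm.

17.6 mm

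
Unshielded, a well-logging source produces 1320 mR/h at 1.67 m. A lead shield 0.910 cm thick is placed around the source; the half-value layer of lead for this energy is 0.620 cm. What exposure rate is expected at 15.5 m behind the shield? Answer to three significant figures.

Distance alone: (1.67/15.5)² = 0.01161, so 1320 × 0.01161 = 15.33 mR/h.
Shield: 0.910/0.620 = 1.468 half-value layers → attenuation 2^(−1.468) = 0.3615.
Combined: 15.33 × 0.3615 = 5.542 mR/h.

5.54 mR/h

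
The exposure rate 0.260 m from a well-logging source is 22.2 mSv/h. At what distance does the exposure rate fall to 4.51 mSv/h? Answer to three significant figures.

Using I₁d₁² = I₂d₂², d₂ = d₁·√(I₁/I₂).
I₁/I₂ = 22.2/4.51 = 4.922, so d₂ = 0.260 × √4.922 = 0.5768 m.

0.577 m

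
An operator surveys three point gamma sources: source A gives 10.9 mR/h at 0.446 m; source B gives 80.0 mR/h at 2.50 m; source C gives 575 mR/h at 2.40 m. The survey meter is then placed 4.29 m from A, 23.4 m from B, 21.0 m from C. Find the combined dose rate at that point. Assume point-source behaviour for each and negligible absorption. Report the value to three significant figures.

By superposition, sum each source's inverse-square contribution:
A: 10.9 × (0.446/4.29)² = 0.1178 mR/h
B: 80.0 × (2.50/23.4)² = 0.9131 mR/h
C: 575 × (2.40/21.0)² = 7.510 mR/h
Total = 0.1178 + 0.9131 + 7.510 = 8.541 mR/h.

8.54 mR/h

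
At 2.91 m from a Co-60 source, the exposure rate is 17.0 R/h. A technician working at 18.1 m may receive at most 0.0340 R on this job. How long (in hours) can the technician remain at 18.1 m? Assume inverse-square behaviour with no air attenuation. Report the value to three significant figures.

0.0774 h

Since intensity falls as 1/r², rate at 18.1 m:
17.0 × (2.91/18.1)² = 17.0 × 0.02585 = 0.4395 R/h.
Stay time = 0.0340 R ÷ 0.4395 R/h = 0.07736 h.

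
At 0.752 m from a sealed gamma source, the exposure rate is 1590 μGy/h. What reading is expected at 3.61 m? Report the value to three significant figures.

69.0 μGy/h

By the inverse-square law, the rate at 3.61 m is
(0.752/3.61)² = 0.04339, so 1590 × 0.04339 = 68.99 μGy/h.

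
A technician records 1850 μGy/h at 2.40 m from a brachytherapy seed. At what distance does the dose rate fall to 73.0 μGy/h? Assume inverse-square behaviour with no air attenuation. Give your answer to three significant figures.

By the inverse-square law, d₂ = d₁·√(I₁/I₂).
I₁/I₂ = 1850/73.0 = 25.34, so d₂ = 2.40 × √25.34 = 12.08 m.

12.1 m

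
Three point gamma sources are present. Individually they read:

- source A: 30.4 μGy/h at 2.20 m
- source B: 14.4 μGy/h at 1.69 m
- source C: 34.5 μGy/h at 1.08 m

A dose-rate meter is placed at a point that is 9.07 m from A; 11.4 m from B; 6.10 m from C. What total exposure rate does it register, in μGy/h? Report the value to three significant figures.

By superposition, sum each source's inverse-square contribution:
A: 30.4 × (2.20/9.07)² = 1.789 μGy/h
B: 14.4 × (1.69/11.4)² = 0.3165 μGy/h
C: 34.5 × (1.08/6.10)² = 1.081 μGy/h
Total = 1.789 + 0.3165 + 1.081 = 3.186 μGy/h.

3.19 μGy/h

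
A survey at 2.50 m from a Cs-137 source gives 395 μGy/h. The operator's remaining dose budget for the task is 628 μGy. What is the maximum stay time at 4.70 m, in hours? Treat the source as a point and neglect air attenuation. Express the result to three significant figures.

Using I₁d₁² = I₂d₂², rate at 4.70 m:
395 × (2.50/4.70)² = 395 × 0.2829 = 111.7 μGy/h.
Stay time = 628 μGy ÷ 111.7 μGy/h = 5.622 h.

5.62 h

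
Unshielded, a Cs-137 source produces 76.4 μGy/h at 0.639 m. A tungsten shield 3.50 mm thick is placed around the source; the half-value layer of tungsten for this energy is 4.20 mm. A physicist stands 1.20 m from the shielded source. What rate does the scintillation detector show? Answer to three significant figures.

Distance alone: (0.639/1.20)² = 0.2836, so 76.4 × 0.2836 = 21.67 μGy/h.
Shield: 3.50/4.20 = 0.8333 half-value layers → attenuation 2^(−0.8333) = 0.5612.
Combined: 21.67 × 0.5612 = 12.16 μGy/h.

12.2 μGy/h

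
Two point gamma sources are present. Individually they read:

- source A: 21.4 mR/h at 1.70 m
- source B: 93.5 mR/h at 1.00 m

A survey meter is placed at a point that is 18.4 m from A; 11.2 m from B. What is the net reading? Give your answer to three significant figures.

Each source contributes Iᵢ·(dᵢ/rᵢ)²; contributions add.
A: 21.4 × (1.70/18.4)² = 0.1827 mR/h
B: 93.5 × (1.00/11.2)² = 0.7454 mR/h
Total = 0.1827 + 0.7454 = 0.9281 mR/h.

0.928 mR/h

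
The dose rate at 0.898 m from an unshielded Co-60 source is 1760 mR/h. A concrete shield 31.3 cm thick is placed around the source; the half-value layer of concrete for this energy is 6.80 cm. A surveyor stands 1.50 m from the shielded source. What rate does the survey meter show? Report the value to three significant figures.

26.0 mR/h

Distance alone: 1760 × (0.898/1.50)² = 1760 × 0.3584 = 630.8 mR/h.
Shield: 31.3/6.80 = 4.603 half-value layers → attenuation 2^(−4.603) = 0.04115.
Combined: 630.8 × 0.04115 = 25.96 mR/h.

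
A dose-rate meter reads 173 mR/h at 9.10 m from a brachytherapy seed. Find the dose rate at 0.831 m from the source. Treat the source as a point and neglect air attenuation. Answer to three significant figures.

Applying the 1/r² law, the rate at 0.831 m is
(9.10/0.831)² = 119.9, so 173 × 119.9 = 20740 mR/h.

20700 mR/h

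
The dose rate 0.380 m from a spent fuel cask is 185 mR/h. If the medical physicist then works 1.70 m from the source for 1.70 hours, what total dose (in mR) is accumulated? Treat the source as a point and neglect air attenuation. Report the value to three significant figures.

Using I₁d₁² = I₂d₂², rate at 1.70 m:
185 × (0.380/1.70)² = 185 × 0.04997 = 9.244 mR/h.
Dose = rate × time = 9.244 mR/h × 1.700 h = 15.71 mR.

15.7 mR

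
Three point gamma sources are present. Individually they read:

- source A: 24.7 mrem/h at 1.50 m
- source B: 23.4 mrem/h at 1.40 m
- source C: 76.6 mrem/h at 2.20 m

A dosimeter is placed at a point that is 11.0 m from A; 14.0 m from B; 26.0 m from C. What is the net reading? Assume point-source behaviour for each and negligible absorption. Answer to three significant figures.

1.24 mrem/h

By superposition, sum each source's inverse-square contribution:
A: 24.7 × (1.50/11.0)² = 0.4593 mrem/h
B: 23.4 × (1.40/14.0)² = 0.2340 mrem/h
C: 76.6 × (2.20/26.0)² = 0.5484 mrem/h
Total = 0.4593 + 0.2340 + 0.5484 = 1.242 mrem/h.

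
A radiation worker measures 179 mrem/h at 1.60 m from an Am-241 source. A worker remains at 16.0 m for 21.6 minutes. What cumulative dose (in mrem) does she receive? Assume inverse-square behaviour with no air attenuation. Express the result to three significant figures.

Since intensity falls as 1/r², rate at 16.0 m:
179 × (1.60/16.0)² = 179 × 0.01000 = 1.790 mrem/h.
Dose = rate × time = 1.790 mrem/h × 0.3600 h = 0.6444 mrem.

0.644 mrem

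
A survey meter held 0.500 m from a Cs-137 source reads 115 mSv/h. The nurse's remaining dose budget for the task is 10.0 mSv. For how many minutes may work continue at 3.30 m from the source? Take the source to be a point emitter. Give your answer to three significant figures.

Since intensity falls as 1/r², rate at 3.30 m:
(0.500/3.30)² = 0.02296, so 115 × 0.02296 = 2.640 mSv/h.
Stay time = 10.0 mSv ÷ 2.640 mSv/h = 3.788 h = 227.3 min.

227 min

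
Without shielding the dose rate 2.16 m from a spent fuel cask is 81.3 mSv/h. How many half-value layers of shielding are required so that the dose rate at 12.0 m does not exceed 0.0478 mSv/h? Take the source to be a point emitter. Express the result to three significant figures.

5.78 half-value layers

At 12.0 m, distance alone gives 81.3 × (2.16/12.0)² = 81.3 × 0.03240 = 2.634 mSv/h.
Further attenuation needed: 2.634/0.0478 = 55.10.
n = log₂(55.10) = 5.784 half-value layers.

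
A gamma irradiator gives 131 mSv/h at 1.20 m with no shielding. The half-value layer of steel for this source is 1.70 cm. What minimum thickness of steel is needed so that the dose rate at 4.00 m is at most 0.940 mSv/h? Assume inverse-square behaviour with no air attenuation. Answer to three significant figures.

6.20 cm

At 4.00 m, distance alone gives (1.20/4.00)² = 0.09000, so 131 × 0.09000 = 11.79 mSv/h.
Further attenuation needed: 11.79/0.940 = 12.54.
n = log₂(12.54) = 3.648 half-value layers.
Thickness = 3.648 × 1.70 cm = 6.202 cm.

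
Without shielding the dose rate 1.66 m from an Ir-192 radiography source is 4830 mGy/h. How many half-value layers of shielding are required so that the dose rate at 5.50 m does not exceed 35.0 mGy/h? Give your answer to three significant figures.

At 5.50 m, distance alone gives (1.66/5.50)² = 0.09109, so 4830 × 0.09109 = 440.0 mGy/h.
Further attenuation needed: 440.0/35.0 = 12.57.
n = log₂(12.57) = 3.652 half-value layers.

3.65 half-value layers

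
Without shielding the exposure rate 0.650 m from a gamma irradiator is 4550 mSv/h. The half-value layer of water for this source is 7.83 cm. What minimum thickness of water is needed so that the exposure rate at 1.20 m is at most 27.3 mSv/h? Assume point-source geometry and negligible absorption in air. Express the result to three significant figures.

43.9 cm

At 1.20 m, distance alone gives 4550 × (0.650/1.20)² = 4550 × 0.2934 = 1335 mSv/h.
Further attenuation needed: 1335/27.3 = 48.90.
n = log₂(48.90) = 5.612 half-value layers.
Thickness = 5.612 × 7.83 cm = 43.94 cm.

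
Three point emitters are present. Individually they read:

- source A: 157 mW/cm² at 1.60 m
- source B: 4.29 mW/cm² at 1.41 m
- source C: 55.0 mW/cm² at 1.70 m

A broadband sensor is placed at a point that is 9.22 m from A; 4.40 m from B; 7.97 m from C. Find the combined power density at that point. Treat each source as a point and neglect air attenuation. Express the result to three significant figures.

7.67 mW/cm²

Each source contributes Iᵢ·(dᵢ/rᵢ)²; contributions add.
A: 157 × (1.60/9.22)² = 4.728 mW/cm²
B: 4.29 × (1.41/4.40)² = 0.4405 mW/cm²
C: 55.0 × (1.70/7.97)² = 2.502 mW/cm²
Total = 4.728 + 0.4405 + 2.502 = 7.670 mW/cm².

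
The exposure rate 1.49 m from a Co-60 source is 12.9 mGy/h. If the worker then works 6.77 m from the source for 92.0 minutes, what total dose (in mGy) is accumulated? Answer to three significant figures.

By the inverse-square law, rate at 6.77 m:
(1.49/6.77)² = 0.04844, so 12.9 × 0.04844 = 0.6249 mGy/h.
Dose = rate × time = 0.6249 mGy/h × 1.533 h = 0.9580 mGy.

0.958 mGy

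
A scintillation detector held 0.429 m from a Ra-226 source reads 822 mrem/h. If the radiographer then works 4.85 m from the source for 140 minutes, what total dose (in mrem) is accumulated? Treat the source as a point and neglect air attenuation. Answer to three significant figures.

Applying the 1/r² law, rate at 4.85 m:
822 × (0.429/4.85)² = 822 × 0.007824 = 6.431 mrem/h.
Dose = rate × time = 6.431 mrem/h × 2.333 h = 15.00 mrem.

15.0 mrem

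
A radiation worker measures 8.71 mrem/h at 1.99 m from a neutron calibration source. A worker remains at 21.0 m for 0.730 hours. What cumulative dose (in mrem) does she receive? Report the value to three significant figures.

0.0571 mrem

Applying the 1/r² law, rate at 21.0 m:
(1.99/21.0)² = 0.008980, so 8.71 × 0.008980 = 0.07822 mrem/h.
Dose = rate × time = 0.07822 mrem/h × 0.7300 h = 0.05710 mrem.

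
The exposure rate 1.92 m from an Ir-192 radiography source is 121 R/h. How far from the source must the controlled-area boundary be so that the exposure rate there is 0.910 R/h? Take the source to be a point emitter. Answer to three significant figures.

22.1 m

Applying the 1/r² law, d₂ = d₁·√(I₁/I₂).
I₁/I₂ = 121/0.910 = 133.0, so d₂ = 1.92 × √133.0 = 22.14 m.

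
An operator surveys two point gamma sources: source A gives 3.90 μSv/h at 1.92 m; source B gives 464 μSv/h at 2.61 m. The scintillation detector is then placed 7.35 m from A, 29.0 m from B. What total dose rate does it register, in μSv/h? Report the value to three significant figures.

Each source contributes Iᵢ·(dᵢ/rᵢ)²; contributions add.
A: 3.90 × (1.92/7.35)² = 0.2661 μSv/h
B: 464 × (2.61/29.0)² = 3.758 μSv/h
Total = 0.2661 + 3.758 = 4.024 μSv/h.

4.02 μSv/h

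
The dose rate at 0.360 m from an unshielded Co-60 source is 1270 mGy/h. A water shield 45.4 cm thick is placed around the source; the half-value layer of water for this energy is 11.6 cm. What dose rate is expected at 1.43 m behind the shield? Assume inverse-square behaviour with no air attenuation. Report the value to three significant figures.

5.34 mGy/h

Distance alone: 1270 × (0.360/1.43)² = 1270 × 0.06338 = 80.49 mGy/h.
Shield: 45.4/11.6 = 3.914 half-value layers → attenuation 2^(−3.914) = 0.06634.
Combined: 80.49 × 0.06634 = 5.340 mGy/h.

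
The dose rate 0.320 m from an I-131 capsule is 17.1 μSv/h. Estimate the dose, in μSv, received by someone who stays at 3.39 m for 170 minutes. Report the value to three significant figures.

0.432 μSv

By the inverse-square law, rate at 3.39 m:
17.1 × (0.320/3.39)² = 17.1 × 0.008910 = 0.1524 μSv/h.
Dose = rate × time = 0.1524 μSv/h × 2.833 h = 0.4317 μSv.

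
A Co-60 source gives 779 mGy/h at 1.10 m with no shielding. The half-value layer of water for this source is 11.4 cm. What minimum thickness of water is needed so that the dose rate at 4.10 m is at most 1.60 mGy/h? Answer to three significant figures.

At 4.10 m, distance alone gives 779 × (1.10/4.10)² = 779 × 0.07198 = 56.07 mGy/h.
Further attenuation needed: 56.07/1.60 = 35.04.
n = log₂(35.04) = 5.131 half-value layers.
Thickness = 5.131 × 11.4 cm = 58.49 cm.

58.5 cm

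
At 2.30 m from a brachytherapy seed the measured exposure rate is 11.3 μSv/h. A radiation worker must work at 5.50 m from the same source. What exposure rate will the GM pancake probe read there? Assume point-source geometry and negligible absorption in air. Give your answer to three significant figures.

By the inverse-square law, scaling from 2.30 m to 5.50 m:
11.3 × (2.30/5.50)² = 11.3 × 0.1749 = 1.976 μSv/h.

1.98 μSv/h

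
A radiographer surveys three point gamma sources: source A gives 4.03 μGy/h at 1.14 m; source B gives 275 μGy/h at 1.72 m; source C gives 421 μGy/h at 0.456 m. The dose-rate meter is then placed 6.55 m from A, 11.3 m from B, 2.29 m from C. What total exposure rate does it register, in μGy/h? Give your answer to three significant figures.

Each source contributes Iᵢ·(dᵢ/rᵢ)²; contributions add.
A: 4.03 × (1.14/6.55)² = 0.1221 μGy/h
B: 275 × (1.72/11.3)² = 6.371 μGy/h
C: 421 × (0.456/2.29)² = 16.69 μGy/h
Total = 0.1221 + 6.371 + 16.69 = 23.18 μGy/h.

23.2 μGy/h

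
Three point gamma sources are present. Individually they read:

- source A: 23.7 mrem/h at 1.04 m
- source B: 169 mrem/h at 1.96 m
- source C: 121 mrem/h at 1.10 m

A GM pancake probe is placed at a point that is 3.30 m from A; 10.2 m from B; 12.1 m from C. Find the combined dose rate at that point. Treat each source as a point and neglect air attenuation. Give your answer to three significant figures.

9.59 mrem/h

By superposition, sum each source's inverse-square contribution:
A: 23.7 × (1.04/3.30)² = 2.354 mrem/h
B: 169 × (1.96/10.2)² = 6.240 mrem/h
C: 121 × (1.10/12.1)² = 1.000 mrem/h
Total = 2.354 + 6.240 + 1.000 = 9.594 mrem/h.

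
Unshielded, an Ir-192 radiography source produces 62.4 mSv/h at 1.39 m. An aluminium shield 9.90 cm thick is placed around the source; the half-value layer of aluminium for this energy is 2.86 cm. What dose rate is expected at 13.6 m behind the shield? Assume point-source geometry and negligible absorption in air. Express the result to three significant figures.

Distance alone: 62.4 × (1.39/13.6)² = 62.4 × 0.01045 = 0.6521 mSv/h.
Shield: 9.90/2.86 = 3.462 half-value layers → attenuation 2^(−3.462) = 0.09075.
Combined: 0.6521 × 0.09075 = 0.05918 mSv/h.

0.0592 mSv/h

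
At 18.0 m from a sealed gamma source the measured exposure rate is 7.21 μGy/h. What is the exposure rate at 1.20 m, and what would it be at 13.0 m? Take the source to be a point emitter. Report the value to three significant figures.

1620 μGy/h; 13.8 μGy/h

Since intensity falls as 1/r²,
At 1.20 m: (18.0/1.20)² = 225.0, so 7.21 × 225.0 = 1622 μGy/h
At 13.0 m: 1622 × (1.20/13.0)² = 1622 × 0.008521 = 13.82 μGy/h.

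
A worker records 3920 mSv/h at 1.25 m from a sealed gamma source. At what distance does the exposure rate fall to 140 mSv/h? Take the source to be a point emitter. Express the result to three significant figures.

6.61 m

Intensity scales as (d₁/d₂)², so d₂ = d₁·√(I₁/I₂).
I₁/I₂ = 3920/140 = 28.00, so d₂ = 1.25 × √28.00 = 6.614 m.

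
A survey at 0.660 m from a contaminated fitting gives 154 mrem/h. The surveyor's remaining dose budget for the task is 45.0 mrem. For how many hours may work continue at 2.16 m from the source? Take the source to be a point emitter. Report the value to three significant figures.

3.13 h

Since intensity falls as 1/r², rate at 2.16 m:
154 × (0.660/2.16)² = 154 × 0.09336 = 14.38 mrem/h.
Stay time = 45.0 mrem ÷ 14.38 mrem/h = 3.129 h.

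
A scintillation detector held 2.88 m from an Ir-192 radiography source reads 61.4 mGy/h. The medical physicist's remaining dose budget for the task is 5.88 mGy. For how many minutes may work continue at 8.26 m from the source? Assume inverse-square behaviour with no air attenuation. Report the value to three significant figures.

47.3 min

Applying the 1/r² law, rate at 8.26 m:
(2.88/8.26)² = 0.1216, so 61.4 × 0.1216 = 7.466 mGy/h.
Stay time = 5.88 mGy ÷ 7.466 mGy/h = 0.7876 h = 47.26 min.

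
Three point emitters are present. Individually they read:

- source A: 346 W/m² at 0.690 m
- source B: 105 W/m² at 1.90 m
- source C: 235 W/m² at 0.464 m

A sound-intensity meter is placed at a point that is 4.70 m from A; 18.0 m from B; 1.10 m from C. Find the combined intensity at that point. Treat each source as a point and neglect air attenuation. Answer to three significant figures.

By superposition, sum each source's inverse-square contribution:
A: 346 × (0.690/4.70)² = 7.457 W/m²
B: 105 × (1.90/18.0)² = 1.170 W/m²
C: 235 × (0.464/1.10)² = 41.81 W/m²
Total = 7.457 + 1.170 + 41.81 = 50.44 W/m².

50.4 W/m²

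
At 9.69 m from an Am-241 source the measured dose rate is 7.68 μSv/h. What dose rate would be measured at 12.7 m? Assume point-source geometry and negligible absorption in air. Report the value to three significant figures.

Since intensity falls as 1/r², scaling from 9.69 m to 12.7 m:
7.68 × (9.69/12.7)² = 7.68 × 0.5822 = 4.471 μSv/h.

4.47 μSv/h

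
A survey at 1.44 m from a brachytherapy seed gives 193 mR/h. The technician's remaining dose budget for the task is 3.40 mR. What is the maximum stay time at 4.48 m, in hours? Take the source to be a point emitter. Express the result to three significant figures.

Since intensity falls as 1/r², rate at 4.48 m:
193 × (1.44/4.48)² = 193 × 0.1033 = 19.94 mR/h.
Stay time = 3.40 mR ÷ 19.94 mR/h = 0.1705 h.

0.171 h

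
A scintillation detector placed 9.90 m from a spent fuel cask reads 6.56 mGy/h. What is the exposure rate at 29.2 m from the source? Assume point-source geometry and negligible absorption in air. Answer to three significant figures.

0.754 mGy/h

Intensity scales as (d₁/d₂)², so scaling from 9.90 m to 29.2 m:
(9.90/29.2)² = 0.1149, so 6.56 × 0.1149 = 0.7537 mGy/h.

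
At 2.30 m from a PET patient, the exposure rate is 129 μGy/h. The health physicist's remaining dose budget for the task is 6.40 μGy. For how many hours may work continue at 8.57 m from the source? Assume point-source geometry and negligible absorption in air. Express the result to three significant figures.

Intensity scales as (d₁/d₂)², so rate at 8.57 m:
129 × (2.30/8.57)² = 129 × 0.07203 = 9.292 μGy/h.
Stay time = 6.40 μGy ÷ 9.292 μGy/h = 0.6888 h.

0.689 h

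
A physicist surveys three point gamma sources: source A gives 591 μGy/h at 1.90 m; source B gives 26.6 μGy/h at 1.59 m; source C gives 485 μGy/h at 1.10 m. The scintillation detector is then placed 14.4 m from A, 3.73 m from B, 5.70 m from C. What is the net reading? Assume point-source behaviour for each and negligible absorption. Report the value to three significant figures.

33.2 μGy/h

Each source contributes Iᵢ·(dᵢ/rᵢ)²; contributions add.
A: 591 × (1.90/14.4)² = 10.29 μGy/h
B: 26.6 × (1.59/3.73)² = 4.833 μGy/h
C: 485 × (1.10/5.70)² = 18.06 μGy/h
Total = 10.29 + 4.833 + 18.06 = 33.18 μGy/h.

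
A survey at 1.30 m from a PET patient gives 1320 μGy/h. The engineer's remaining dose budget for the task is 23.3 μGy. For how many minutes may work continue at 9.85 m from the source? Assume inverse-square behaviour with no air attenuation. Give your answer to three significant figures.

Intensity scales as (d₁/d₂)², so rate at 9.85 m:
(1.30/9.85)² = 0.01742, so 1320 × 0.01742 = 22.99 μGy/h.
Stay time = 23.3 μGy ÷ 22.99 μGy/h = 1.013 h = 60.78 min.

60.8 min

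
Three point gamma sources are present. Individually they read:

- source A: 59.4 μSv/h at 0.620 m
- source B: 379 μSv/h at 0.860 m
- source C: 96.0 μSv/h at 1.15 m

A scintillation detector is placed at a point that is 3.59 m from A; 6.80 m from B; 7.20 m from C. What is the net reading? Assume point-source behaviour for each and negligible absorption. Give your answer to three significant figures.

Each source contributes Iᵢ·(dᵢ/rᵢ)²; contributions add.
A: 59.4 × (0.620/3.59)² = 1.772 μSv/h
B: 379 × (0.860/6.80)² = 6.062 μSv/h
C: 96.0 × (1.15/7.20)² = 2.449 μSv/h
Total = 1.772 + 6.062 + 2.449 = 10.28 μSv/h.

10.3 μSv/h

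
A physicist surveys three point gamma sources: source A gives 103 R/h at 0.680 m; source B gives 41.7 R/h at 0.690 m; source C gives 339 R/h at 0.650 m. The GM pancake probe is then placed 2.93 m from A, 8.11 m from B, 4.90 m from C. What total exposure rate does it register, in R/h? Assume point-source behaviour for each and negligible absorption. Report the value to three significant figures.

By superposition, sum each source's inverse-square contribution:
A: 103 × (0.680/2.93)² = 5.548 R/h
B: 41.7 × (0.690/8.11)² = 0.3019 R/h
C: 339 × (0.650/4.90)² = 5.965 R/h
Total = 5.548 + 0.3019 + 5.965 = 11.81 R/h.

11.8 R/h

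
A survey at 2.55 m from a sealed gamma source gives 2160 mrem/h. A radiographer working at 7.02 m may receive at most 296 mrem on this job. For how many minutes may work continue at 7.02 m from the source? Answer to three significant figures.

62.3 min

Using I₁d₁² = I₂d₂², rate at 7.02 m:
2160 × (2.55/7.02)² = 2160 × 0.1319 = 284.9 mrem/h.
Stay time = 296 mrem ÷ 284.9 mrem/h = 1.039 h = 62.34 min.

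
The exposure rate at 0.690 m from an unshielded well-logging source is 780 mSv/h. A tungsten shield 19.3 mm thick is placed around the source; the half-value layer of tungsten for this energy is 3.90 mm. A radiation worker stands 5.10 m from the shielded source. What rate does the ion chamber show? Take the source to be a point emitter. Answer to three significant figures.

0.462 mSv/h

Distance alone: 780 × (0.690/5.10)² = 780 × 0.01830 = 14.27 mSv/h.
Shield: 19.3/3.90 = 4.949 half-value layers → attenuation 2^(−4.949) = 0.03237.
Combined: 14.27 × 0.03237 = 0.4619 mSv/h.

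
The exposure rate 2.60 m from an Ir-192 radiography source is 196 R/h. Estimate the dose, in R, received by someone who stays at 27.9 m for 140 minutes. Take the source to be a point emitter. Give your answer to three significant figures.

3.97 R

Since intensity falls as 1/r², rate at 27.9 m:
196 × (2.60/27.9)² = 196 × 0.008684 = 1.702 R/h.
Dose = rate × time = 1.702 R/h × 2.333 h = 3.971 R.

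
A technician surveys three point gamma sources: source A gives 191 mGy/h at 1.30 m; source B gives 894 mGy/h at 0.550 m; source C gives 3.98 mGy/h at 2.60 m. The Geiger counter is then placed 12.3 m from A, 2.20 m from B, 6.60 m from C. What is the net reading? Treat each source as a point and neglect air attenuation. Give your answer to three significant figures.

By superposition, sum each source's inverse-square contribution:
A: 191 × (1.30/12.3)² = 2.134 mGy/h
B: 894 × (0.550/2.20)² = 55.88 mGy/h
C: 3.98 × (2.60/6.60)² = 0.6176 mGy/h
Total = 2.134 + 55.88 + 0.6176 = 58.63 mGy/h.

58.6 mGy/h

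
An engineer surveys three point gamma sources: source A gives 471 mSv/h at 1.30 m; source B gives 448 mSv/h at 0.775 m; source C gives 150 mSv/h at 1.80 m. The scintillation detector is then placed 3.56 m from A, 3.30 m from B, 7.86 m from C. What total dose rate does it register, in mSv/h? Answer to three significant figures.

95.4 mSv/h

By superposition, sum each source's inverse-square contribution:
A: 471 × (1.30/3.56)² = 62.81 mSv/h
B: 448 × (0.775/3.30)² = 24.71 mSv/h
C: 150 × (1.80/7.86)² = 7.867 mSv/h
Total = 62.81 + 24.71 + 7.867 = 95.39 mSv/h.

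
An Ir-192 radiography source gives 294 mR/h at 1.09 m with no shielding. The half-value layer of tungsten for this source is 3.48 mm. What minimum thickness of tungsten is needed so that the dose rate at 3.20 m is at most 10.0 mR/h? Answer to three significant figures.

6.16 mm

At 3.20 m, distance alone gives 294 × (1.09/3.20)² = 294 × 0.1160 = 34.10 mR/h.
Further attenuation needed: 34.10/10.0 = 3.410.
n = log₂(3.410) = 1.770 half-value layers.
Thickness = 1.770 × 3.48 mm = 6.160 mm.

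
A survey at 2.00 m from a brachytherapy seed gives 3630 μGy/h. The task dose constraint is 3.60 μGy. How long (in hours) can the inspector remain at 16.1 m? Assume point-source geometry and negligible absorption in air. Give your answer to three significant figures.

0.0643 h

Intensity scales as (d₁/d₂)², so rate at 16.1 m:
3630 × (2.00/16.1)² = 3630 × 0.01543 = 56.01 μGy/h.
Stay time = 3.60 μGy ÷ 56.01 μGy/h = 0.06427 h.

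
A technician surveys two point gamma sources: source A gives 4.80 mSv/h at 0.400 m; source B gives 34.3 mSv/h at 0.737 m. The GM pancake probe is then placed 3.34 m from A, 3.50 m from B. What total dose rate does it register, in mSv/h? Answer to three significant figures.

1.59 mSv/h

By superposition, sum each source's inverse-square contribution:
A: 4.80 × (0.400/3.34)² = 0.06884 mSv/h
B: 34.3 × (0.737/3.50)² = 1.521 mSv/h
Total = 0.06884 + 1.521 = 1.590 mSv/h.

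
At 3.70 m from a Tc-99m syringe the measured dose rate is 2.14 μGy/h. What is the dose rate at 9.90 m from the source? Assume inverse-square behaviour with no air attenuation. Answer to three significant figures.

0.299 μGy/h

Since intensity falls as 1/r², scaling from 3.70 m to 9.90 m:
(3.70/9.90)² = 0.1397, so 2.14 × 0.1397 = 0.2990 μGy/h.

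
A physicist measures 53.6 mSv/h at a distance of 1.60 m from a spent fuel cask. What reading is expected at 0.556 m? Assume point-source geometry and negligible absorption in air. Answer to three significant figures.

Intensity scales as (d₁/d₂)², so the rate at 0.556 m is
(1.60/0.556)² = 8.281, so 53.6 × 8.281 = 443.9 mSv/h.

444 mSv/h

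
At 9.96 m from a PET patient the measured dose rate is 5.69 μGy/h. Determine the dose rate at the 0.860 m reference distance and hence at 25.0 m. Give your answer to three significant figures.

Applying the 1/r² law,
At 0.860 m: (9.96/0.860)² = 134.1, so 5.69 × 134.1 = 763.0 μGy/h
At 25.0 m: (0.860/25.0)² = 0.001183, so 763.0 × 0.001183 = 0.9026 μGy/h.

763 μGy/h; 0.903 μGy/h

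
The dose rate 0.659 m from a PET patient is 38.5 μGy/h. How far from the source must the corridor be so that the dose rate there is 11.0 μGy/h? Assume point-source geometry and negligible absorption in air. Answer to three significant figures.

Since intensity falls as 1/r², d₂ = d₁·√(I₁/I₂).
I₁/I₂ = 38.5/11.0 = 3.500, so d₂ = 0.659 × √3.500 = 1.233 m.

1.23 m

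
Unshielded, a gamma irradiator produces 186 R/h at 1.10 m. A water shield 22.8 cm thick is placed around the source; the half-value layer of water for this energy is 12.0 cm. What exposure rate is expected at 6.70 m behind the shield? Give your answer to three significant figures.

1.34 R/h

Distance alone: (1.10/6.70)² = 0.02695, so 186 × 0.02695 = 5.013 R/h.
Shield: 22.8/12.0 = 1.900 half-value layers → attenuation 2^(−1.900) = 0.2679.
Combined: 5.013 × 0.2679 = 1.343 R/h.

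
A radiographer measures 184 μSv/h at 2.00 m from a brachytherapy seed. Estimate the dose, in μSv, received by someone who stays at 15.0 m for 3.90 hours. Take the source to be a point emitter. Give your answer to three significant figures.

12.8 μSv

Using I₁d₁² = I₂d₂², rate at 15.0 m:
(2.00/15.0)² = 0.01778, so 184 × 0.01778 = 3.272 μSv/h.
Dose = rate × time = 3.272 μSv/h × 3.900 h = 12.76 μSv.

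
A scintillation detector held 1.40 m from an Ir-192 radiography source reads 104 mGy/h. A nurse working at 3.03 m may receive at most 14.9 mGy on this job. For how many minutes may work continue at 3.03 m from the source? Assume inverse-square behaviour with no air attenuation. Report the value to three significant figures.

40.3 min

Using I₁d₁² = I₂d₂², rate at 3.03 m:
104 × (1.40/3.03)² = 104 × 0.2135 = 22.20 mGy/h.
Stay time = 14.9 mGy ÷ 22.20 mGy/h = 0.6712 h = 40.27 min.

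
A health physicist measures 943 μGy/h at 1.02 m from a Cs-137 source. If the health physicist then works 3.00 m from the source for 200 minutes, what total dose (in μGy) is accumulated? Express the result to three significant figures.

Applying the 1/r² law, rate at 3.00 m:
943 × (1.02/3.00)² = 943 × 0.1156 = 109.0 μGy/h.
Dose = rate × time = 109.0 μGy/h × 3.333 h = 363.3 μGy.

363 μGy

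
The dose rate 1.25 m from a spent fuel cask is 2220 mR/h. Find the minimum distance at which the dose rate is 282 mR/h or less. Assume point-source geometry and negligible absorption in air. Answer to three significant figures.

3.51 m

Since intensity falls as 1/r², d₂ = d₁·√(I₁/I₂).
I₁/I₂ = 2220/282 = 7.872, so d₂ = 1.25 × √7.872 = 3.507 m.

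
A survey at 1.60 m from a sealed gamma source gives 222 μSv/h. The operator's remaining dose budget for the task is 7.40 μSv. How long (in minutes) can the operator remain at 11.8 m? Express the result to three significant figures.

By the inverse-square law, rate at 11.8 m:
222 × (1.60/11.8)² = 222 × 0.01839 = 4.083 μSv/h.
Stay time = 7.40 μSv ÷ 4.083 μSv/h = 1.812 h = 108.7 min.

109 min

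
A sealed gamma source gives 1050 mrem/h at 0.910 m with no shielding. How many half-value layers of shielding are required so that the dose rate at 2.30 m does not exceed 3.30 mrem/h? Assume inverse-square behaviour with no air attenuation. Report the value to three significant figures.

At 2.30 m, distance alone gives 1050 × (0.910/2.30)² = 1050 × 0.1565 = 164.3 mrem/h.
Further attenuation needed: 164.3/3.30 = 49.79.
n = log₂(49.79) = 5.638 half-value layers.

5.64 half-value layers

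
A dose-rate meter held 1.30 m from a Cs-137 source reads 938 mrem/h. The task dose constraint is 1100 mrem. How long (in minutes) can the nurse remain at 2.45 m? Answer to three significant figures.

Applying the 1/r² law, rate at 2.45 m:
938 × (1.30/2.45)² = 938 × 0.2815 = 264.0 mrem/h.
Stay time = 1100 mrem ÷ 264.0 mrem/h = 4.167 h = 250.0 min.

250 min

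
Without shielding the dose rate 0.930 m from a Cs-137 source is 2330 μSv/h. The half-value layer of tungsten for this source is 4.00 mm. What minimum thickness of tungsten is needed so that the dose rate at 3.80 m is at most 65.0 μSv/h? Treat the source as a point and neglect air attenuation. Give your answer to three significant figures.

At 3.80 m, distance alone gives (0.930/3.80)² = 0.05990, so 2330 × 0.05990 = 139.6 μSv/h.
Further attenuation needed: 139.6/65.0 = 2.148.
n = log₂(2.148) = 1.103 half-value layers.
Thickness = 1.103 × 4.00 mm = 4.412 mm.

4.41 mm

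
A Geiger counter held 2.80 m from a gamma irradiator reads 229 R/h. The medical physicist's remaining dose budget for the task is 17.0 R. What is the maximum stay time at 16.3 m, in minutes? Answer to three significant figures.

Since intensity falls as 1/r², rate at 16.3 m:
(2.80/16.3)² = 0.02951, so 229 × 0.02951 = 6.758 R/h.
Stay time = 17.0 R ÷ 6.758 R/h = 2.516 h = 151.0 min.

151 min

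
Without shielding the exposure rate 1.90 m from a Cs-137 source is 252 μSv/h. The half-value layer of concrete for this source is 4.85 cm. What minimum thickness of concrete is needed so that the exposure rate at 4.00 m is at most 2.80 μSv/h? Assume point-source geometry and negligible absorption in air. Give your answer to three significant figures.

At 4.00 m, distance alone gives (1.90/4.00)² = 0.2256, so 252 × 0.2256 = 56.85 μSv/h.
Further attenuation needed: 56.85/2.80 = 20.30.
n = log₂(20.30) = 4.343 half-value layers.
Thickness = 4.343 × 4.85 cm = 21.06 cm.

21.1 cm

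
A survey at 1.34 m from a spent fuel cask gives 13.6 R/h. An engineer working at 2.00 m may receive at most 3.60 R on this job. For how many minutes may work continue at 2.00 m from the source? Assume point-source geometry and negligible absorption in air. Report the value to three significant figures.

Using I₁d₁² = I₂d₂², rate at 2.00 m:
(1.34/2.00)² = 0.4489, so 13.6 × 0.4489 = 6.105 R/h.
Stay time = 3.60 R ÷ 6.105 R/h = 0.5897 h = 35.38 min.

35.4 min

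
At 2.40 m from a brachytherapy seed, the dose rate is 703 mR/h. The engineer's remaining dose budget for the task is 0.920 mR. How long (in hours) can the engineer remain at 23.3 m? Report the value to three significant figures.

0.123 h

Intensity scales as (d₁/d₂)², so rate at 23.3 m:
(2.40/23.3)² = 0.01061, so 703 × 0.01061 = 7.459 mR/h.
Stay time = 0.920 mR ÷ 7.459 mR/h = 0.1233 h.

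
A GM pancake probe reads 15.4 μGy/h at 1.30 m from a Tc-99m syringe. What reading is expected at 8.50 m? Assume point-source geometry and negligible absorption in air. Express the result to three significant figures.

0.360 μGy/h

Since intensity falls as 1/r², the rate at 8.50 m is
(1.30/8.50)² = 0.02339, so 15.4 × 0.02339 = 0.3602 μGy/h.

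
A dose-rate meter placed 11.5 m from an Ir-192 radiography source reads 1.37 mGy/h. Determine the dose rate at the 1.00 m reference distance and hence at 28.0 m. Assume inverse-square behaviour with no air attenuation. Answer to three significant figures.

181 mGy/h; 0.231 mGy/h

Applying the 1/r² law,
At 1.00 m: 1.37 × (11.5/1.00)² = 1.37 × 132.2 = 181.1 mGy/h
At 28.0 m: 181.1 × (1.00/28.0)² = 181.1 × 0.001276 = 0.2311 mGy/h.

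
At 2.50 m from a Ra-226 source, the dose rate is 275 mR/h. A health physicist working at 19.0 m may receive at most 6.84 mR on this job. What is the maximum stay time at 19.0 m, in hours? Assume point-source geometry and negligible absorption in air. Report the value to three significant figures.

Using I₁d₁² = I₂d₂², rate at 19.0 m:
(2.50/19.0)² = 0.01731, so 275 × 0.01731 = 4.760 mR/h.
Stay time = 6.84 mR ÷ 4.760 mR/h = 1.437 h.

1.44 h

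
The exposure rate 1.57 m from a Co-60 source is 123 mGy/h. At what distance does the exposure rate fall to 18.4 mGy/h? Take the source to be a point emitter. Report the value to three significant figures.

By the inverse-square law, d₂ = d₁·√(I₁/I₂).
I₁/I₂ = 123/18.4 = 6.685, so d₂ = 1.57 × √6.685 = 4.059 m.

4.06 m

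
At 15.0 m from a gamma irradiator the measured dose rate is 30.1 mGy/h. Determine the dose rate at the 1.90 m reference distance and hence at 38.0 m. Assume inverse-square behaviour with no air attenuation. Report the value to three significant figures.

1880 mGy/h; 4.69 mGy/h

Applying the 1/r² law,
At 1.90 m: 30.1 × (15.0/1.90)² = 30.1 × 62.33 = 1876 mGy/h
At 38.0 m: 1876 × (1.90/38.0)² = 1876 × 0.002500 = 4.690 mGy/h.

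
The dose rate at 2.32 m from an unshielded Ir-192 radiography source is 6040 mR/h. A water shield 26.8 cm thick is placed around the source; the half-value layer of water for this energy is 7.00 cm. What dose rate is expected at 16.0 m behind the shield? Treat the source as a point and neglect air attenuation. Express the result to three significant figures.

8.94 mR/h

Distance alone: 6040 × (2.32/16.0)² = 6040 × 0.02102 = 127.0 mR/h.
Shield: 26.8/7.00 = 3.829 half-value layers → attenuation 2^(−3.829) = 0.07036.
Combined: 127.0 × 0.07036 = 8.936 mR/h.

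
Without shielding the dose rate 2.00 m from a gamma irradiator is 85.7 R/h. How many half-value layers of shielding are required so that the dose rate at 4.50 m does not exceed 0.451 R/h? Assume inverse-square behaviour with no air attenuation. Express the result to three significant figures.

At 4.50 m, distance alone gives 85.7 × (2.00/4.50)² = 85.7 × 0.1975 = 16.93 R/h.
Further attenuation needed: 16.93/0.451 = 37.54.
n = log₂(37.54) = 5.230 half-value layers.

5.23 half-value layers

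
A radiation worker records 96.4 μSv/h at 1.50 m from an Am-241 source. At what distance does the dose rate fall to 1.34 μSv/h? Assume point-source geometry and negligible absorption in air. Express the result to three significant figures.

Using I₁d₁² = I₂d₂², d₂ = d₁·√(I₁/I₂).
I₁/I₂ = 96.4/1.34 = 71.94, so d₂ = 1.50 × √71.94 = 12.72 m.

12.7 m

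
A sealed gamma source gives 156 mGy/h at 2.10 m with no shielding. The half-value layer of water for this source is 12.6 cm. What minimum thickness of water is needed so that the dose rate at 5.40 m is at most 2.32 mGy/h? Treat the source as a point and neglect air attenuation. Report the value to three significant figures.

At 5.40 m, distance alone gives (2.10/5.40)² = 0.1512, so 156 × 0.1512 = 23.59 mGy/h.
Further attenuation needed: 23.59/2.32 = 10.17.
n = log₂(10.17) = 3.346 half-value layers.
Thickness = 3.346 × 12.6 cm = 42.16 cm.

42.2 cm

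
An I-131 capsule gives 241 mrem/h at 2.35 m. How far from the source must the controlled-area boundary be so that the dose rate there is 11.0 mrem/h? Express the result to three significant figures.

11.0 m

Since intensity falls as 1/r², d₂ = d₁·√(I₁/I₂).
I₁/I₂ = 241/11.0 = 21.91, so d₂ = 2.35 × √21.91 = 11.00 m.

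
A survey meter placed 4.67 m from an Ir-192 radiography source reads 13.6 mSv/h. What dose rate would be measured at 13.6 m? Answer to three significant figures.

Since intensity falls as 1/r², scaling from 4.67 m to 13.6 m:
13.6 × (4.67/13.6)² = 13.6 × 0.1179 = 1.603 mSv/h.

1.60 mSv/h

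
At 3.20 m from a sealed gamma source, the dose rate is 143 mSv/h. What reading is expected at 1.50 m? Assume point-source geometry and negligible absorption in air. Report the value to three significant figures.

651 mSv/h

Applying the 1/r² law, the rate at 1.50 m is
(3.20/1.50)² = 4.551, so 143 × 4.551 = 650.8 mSv/h.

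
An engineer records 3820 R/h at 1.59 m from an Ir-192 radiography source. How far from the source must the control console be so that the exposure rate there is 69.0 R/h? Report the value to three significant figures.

Applying the 1/r² law, d₂ = d₁·√(I₁/I₂).
I₁/I₂ = 3820/69.0 = 55.36, so d₂ = 1.59 × √55.36 = 11.83 m.

11.8 m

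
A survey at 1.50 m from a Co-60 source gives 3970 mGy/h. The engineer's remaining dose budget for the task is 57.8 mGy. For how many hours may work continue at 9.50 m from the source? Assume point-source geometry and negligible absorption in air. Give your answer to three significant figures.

0.584 h

Applying the 1/r² law, rate at 9.50 m:
(1.50/9.50)² = 0.02493, so 3970 × 0.02493 = 98.97 mGy/h.
Stay time = 57.8 mGy ÷ 98.97 mGy/h = 0.5840 h.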